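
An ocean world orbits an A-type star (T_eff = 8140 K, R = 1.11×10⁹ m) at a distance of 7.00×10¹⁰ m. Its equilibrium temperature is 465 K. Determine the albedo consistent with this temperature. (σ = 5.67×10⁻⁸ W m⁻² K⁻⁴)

A ≈ 0.83

L = 4πR_⋆²σT_⋆⁴ = 4π(1.11×10⁹)² × 5.67×10⁻⁸ × (8140)⁴ = 3.85×10²⁷ W.
S = L/(4πd²) = 6.26×10⁴ W m⁻².
From T_eq⁴ = S(1−A)/(4σ): 1−A = 4σT_eq⁴/S.
1−A = 4 × 5.67×10⁻⁸ × (465)⁴ / 6.26×10⁴ = 0.169.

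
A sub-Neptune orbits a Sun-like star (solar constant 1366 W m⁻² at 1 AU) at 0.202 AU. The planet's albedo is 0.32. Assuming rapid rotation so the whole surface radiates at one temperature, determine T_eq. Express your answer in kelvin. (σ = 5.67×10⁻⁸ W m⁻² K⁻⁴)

T_eq ≈ 563 K

Flux at 0.202 AU: S = 1366/0.202² = 3.35×10⁴ W m⁻².
Energy balance: absorbed = emitted ⇒ πR²·S(1−A) = 4πR²·σT_eq⁴, so T_eq⁴ = S(1−A)/(4σ).
T_eq = [3.35×10⁴ × 0.68 / (4 × 5.67×10⁻⁸)]^(1/4) = (1.00×10¹¹)^(1/4) = 563 K.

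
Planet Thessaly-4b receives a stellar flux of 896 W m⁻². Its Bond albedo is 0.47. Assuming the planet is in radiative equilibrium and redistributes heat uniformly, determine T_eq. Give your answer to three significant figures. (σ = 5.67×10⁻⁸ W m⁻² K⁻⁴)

Energy balance: absorbed = emitted ⇒ πR²·S(1−A) = 4πR²·σT_eq⁴, so T_eq⁴ = S(1−A)/(4σ).
T_eq = [896 × 0.53 / (4 × 5.67×10⁻⁸)]^(1/4) = (2.09×10⁹)^(1/4) = 214 K.

T_eq ≈ 214 K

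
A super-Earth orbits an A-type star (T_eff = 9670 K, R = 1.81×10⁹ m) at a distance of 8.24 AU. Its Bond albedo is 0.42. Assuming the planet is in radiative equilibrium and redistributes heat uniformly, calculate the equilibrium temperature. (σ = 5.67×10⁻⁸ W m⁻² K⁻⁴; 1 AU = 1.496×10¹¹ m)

d = 8.24 AU = 1.23×10¹² m.
L = 4πR_⋆²σT_⋆⁴ = 4π(1.81×10⁹)² × 5.67×10⁻⁸ × (9670)⁴ = 2.04×10²⁸ W.
S = L/(4πd²) = 1070 W m⁻².
Energy balance: absorbed = emitted ⇒ πR²·S(1−A) = 4πR²·σT_eq⁴, so T_eq⁴ = S(1−A)/(4σ).
T_eq = [1070 × 0.58 / (4 × 5.67×10⁻⁸)]^(1/4) = (2.73×10⁹)^(1/4) = 229 K.

T_eq ≈ 229 K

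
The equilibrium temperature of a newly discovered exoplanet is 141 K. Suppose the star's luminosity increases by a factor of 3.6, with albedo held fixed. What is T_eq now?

T_eq ∝ L^(1/4) · d^(−1/2).
T′ = 141 × 3.6^(1/4) = 194 K.

T_eq ≈ 194 K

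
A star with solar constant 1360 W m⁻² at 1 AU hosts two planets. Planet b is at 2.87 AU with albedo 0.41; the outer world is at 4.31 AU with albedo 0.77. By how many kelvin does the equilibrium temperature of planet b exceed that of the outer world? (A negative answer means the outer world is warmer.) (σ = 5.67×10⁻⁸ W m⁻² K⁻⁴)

ΔT ≈ 51.1 K

T_eq = [S₀(1−A)/(4σd²)]^(1/4), so T ∝ (1−A)^(1/4) / √d.
T₁ = [1360×0.59/(4×5.67×10⁻⁸×2.87²)]^(1/4) = 143.96 K.
T₂ = [1360×0.23/(4×5.67×10⁻⁸×4.31²)]^(1/4) = 92.83 K.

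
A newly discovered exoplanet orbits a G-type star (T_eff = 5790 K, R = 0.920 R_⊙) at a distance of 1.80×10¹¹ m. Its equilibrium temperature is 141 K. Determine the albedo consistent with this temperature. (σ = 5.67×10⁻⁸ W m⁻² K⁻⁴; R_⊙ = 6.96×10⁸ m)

R_⋆ = 0.920 × 6.96×10⁸ = 6.40×10⁸ m.
L = 4πR_⋆²σT_⋆⁴ = 4π(6.40×10⁸)² × 5.67×10⁻⁸ × (5790)⁴ = 3.28×10²⁶ W.
S = L/(4πd²) = 806 W m⁻².
From T_eq⁴ = S(1−A)/(4σ): 1−A = 4σT_eq⁴/S.
1−A = 4 × 5.67×10⁻⁸ × (141)⁴ / 806 = 0.111.

A ≈ 0.89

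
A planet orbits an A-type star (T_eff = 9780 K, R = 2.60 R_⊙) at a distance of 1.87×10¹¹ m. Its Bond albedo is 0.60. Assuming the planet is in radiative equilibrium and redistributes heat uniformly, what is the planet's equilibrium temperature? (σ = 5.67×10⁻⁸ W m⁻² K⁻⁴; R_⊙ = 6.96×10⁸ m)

T_eq ≈ 541 K

R_⋆ = 2.60 × 6.96×10⁸ = 1.81×10⁹ m.
L = 4πR_⋆²σT_⋆⁴ = 4π(1.81×10⁹)² × 5.67×10⁻⁸ × (9780)⁴ = 2.13×10²⁸ W.
S = L/(4πd²) = 4.86×10⁴ W m⁻².
Energy balance: absorbed = emitted ⇒ πR²·S(1−A) = 4πR²·σT_eq⁴, so T_eq⁴ = S(1−A)/(4σ).
T_eq = [4.86×10⁴ × 0.40 / (4 × 5.67×10⁻⁸)]^(1/4) = (8.57×10¹⁰)^(1/4) = 541 K.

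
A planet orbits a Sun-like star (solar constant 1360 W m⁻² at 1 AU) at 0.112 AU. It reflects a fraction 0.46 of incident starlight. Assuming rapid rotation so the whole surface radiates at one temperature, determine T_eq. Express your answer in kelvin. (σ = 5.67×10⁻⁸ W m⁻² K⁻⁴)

Flux at 0.112 AU: S = 1360/0.112² = 1.08×10⁵ W m⁻².
Energy balance: absorbed = emitted ⇒ πR²·S(1−A) = 4πR²·σT_eq⁴, so T_eq⁴ = S(1−A)/(4σ).
T_eq = [1.08×10⁵ × 0.54 / (4 × 5.67×10⁻⁸)]^(1/4) = (2.58×10¹¹)^(1/4) = 713 K.

T_eq ≈ 713 K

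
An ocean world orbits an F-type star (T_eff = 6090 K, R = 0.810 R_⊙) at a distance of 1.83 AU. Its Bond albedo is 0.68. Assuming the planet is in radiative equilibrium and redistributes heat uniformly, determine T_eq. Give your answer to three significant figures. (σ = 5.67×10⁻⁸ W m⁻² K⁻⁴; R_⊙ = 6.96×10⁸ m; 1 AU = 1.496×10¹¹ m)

R_⋆ = 0.810 × 6.96×10⁸ = 5.64×10⁸ m.
d = 1.83 AU = 2.74×10¹¹ m.
L = 4πR_⋆²σT_⋆⁴ = 4π(5.64×10⁸)² × 5.67×10⁻⁸ × (6090)⁴ = 3.11×10²⁶ W.
S = L/(4πd²) = 331 W m⁻².
Energy balance: absorbed = emitted ⇒ πR²·S(1−A) = 4πR²·σT_eq⁴, so T_eq⁴ = S(1−A)/(4σ).
T_eq = [331 × 0.32 / (4 × 5.67×10⁻⁸)]^(1/4) = (4.67×10⁸)^(1/4) = 147 K.

T_eq ≈ 147 K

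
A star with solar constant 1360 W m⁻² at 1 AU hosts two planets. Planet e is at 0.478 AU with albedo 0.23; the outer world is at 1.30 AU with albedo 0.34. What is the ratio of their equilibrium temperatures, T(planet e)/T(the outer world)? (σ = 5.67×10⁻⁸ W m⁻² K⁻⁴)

T₁/T₂ ≈ 1.714

T_eq = [S₀(1−A)/(4σd²)]^(1/4), so T ∝ (1−A)^(1/4) / √d.
T₁ = [1360×0.77/(4×5.67×10⁻⁸×0.478²)]^(1/4) = 377.04 K.
T₂ = [1360×0.66/(4×5.67×10⁻⁸×1.30²)]^(1/4) = 219.98 K.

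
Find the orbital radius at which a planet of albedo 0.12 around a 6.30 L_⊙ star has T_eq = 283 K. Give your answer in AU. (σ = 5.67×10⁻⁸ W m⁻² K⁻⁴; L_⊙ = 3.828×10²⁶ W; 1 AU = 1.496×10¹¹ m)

L = 6.30 × 3.828×10²⁶ = 2.41×10²⁷ W.
From T_eq⁴ = L(1−A)/(16πσd²): d = √[L(1−A)/(16πσT_eq⁴)].
d = √[2.41×10²⁷ × 0.88 / (16π × 5.67×10⁻⁸ × (283)⁴)] = 3.41×10¹¹ m = 2.28 AU.

d ≈ 2.28 AU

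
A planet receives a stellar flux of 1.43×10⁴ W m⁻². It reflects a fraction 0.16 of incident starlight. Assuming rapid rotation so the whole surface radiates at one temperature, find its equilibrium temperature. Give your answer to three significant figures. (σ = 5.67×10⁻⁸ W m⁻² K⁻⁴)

T_eq ≈ 480 K

Energy balance: absorbed = emitted ⇒ πR²·S(1−A) = 4πR²·σT_eq⁴, so T_eq⁴ = S(1−A)/(4σ).
T_eq = [1.43×10⁴ × 0.84 / (4 × 5.67×10⁻⁸)]^(1/4) = (5.30×10¹⁰)^(1/4) = 480 K.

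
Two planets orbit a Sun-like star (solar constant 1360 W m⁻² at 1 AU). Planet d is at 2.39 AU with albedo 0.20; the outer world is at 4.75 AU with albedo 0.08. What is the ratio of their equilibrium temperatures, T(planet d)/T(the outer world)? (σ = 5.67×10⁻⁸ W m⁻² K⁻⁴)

T_eq = [S₀(1−A)/(4σd²)]^(1/4), so T ∝ (1−A)^(1/4) / √d.
T₁ = [1360×0.80/(4×5.67×10⁻⁸×2.39²)]^(1/4) = 170.23 K.
T₂ = [1360×0.92/(4×5.67×10⁻⁸×4.75²)]^(1/4) = 125.05 K.

T₁/T₂ ≈ 1.361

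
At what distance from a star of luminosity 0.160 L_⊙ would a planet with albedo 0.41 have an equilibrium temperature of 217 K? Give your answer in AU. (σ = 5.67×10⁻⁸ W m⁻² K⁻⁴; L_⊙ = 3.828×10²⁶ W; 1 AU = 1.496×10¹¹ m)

L = 0.160 × 3.828×10²⁶ = 6.12×10²⁵ W.
From T_eq⁴ = L(1−A)/(16πσd²): d = √[L(1−A)/(16πσT_eq⁴)].
d = √[6.12×10²⁵ × 0.59 / (16π × 5.67×10⁻⁸ × (217)⁴)] = 7.56×10¹⁰ m = 0.505 AU.

d ≈ 0.505 AU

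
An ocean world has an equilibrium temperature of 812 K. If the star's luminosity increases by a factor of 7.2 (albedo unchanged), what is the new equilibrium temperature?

T_eq ∝ L^(1/4) · d^(−1/2).
T′ = 812 × 7.2^(1/4) = 1330 K.

T_eq ≈ 1330 K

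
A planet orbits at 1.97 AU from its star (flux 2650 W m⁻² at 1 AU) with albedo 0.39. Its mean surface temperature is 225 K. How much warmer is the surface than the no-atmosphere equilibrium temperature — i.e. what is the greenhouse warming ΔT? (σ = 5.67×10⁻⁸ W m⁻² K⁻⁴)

S = 2650/1.97² = 682.8 W m⁻².
T_eq = [S(1−A)/(4σ)]^(1/4) = [682.8×0.61/(4×5.67×10⁻⁸)]^(1/4) = 207.0 K.
ΔT = T_surf − T_eq = 225 − 207.0.

ΔT ≈ 18.0 K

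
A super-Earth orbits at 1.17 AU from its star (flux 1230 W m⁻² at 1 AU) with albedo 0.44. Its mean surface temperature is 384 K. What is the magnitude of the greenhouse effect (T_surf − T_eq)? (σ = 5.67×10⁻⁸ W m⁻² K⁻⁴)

ΔT ≈ 167.0 K

S = 1230/1.17² = 898.5 W m⁻².
T_eq = [S(1−A)/(4σ)]^(1/4) = [898.5×0.56/(4×5.67×10⁻⁸)]^(1/4) = 217.0 K.
ΔT = T_surf − T_eq = 384 − 217.0.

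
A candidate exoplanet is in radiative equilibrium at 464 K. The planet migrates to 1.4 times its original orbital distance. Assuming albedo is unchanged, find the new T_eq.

T_eq ∝ L^(1/4) · d^(−1/2).
T′ = 464 / 1.4^(1/2) = 392 K.

T_eq ≈ 392 K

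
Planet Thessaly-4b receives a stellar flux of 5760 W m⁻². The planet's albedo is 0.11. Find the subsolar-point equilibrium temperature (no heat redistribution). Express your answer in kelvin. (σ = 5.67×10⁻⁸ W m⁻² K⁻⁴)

At the subsolar point the surface absorbs S(1−A) and emits σT⁴ per unit area — no factor of 4, since only the local patch is in balance.
T = [5760 × 0.89 / 5.67×10⁻⁸]^(1/4) = (9.04×10¹⁰)^(1/4) = 548 K.

T_ss ≈ 548 K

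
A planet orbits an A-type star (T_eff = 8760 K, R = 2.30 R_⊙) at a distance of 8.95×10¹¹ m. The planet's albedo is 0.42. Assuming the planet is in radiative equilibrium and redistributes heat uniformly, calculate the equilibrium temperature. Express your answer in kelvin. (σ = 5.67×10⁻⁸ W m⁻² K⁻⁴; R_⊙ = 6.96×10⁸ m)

T_eq ≈ 229 K

R_⋆ = 2.30 × 6.96×10⁸ = 1.60×10⁹ m.
L = 4πR_⋆²σT_⋆⁴ = 4π(1.60×10⁹)² × 5.67×10⁻⁸ × (8760)⁴ = 1.08×10²⁸ W.
S = L/(4πd²) = 1070 W m⁻².
Energy balance: absorbed = emitted ⇒ πR²·S(1−A) = 4πR²·σT_eq⁴, so T_eq⁴ = S(1−A)/(4σ).
T_eq = [1070 × 0.58 / (4 × 5.67×10⁻⁸)]^(1/4) = (2.73×10⁹)^(1/4) = 229 K.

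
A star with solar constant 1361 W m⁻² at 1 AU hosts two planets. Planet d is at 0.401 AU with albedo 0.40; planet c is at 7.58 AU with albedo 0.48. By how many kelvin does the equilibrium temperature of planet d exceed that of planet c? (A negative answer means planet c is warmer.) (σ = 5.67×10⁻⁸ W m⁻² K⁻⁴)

ΔT ≈ 301.0 K

T_eq = [S₀(1−A)/(4σd²)]^(1/4), so T ∝ (1−A)^(1/4) / √d.
T₁ = [1361×0.60/(4×5.67×10⁻⁸×0.401²)]^(1/4) = 386.83 K.
T₂ = [1361×0.52/(4×5.67×10⁻⁸×7.58²)]^(1/4) = 85.85 K.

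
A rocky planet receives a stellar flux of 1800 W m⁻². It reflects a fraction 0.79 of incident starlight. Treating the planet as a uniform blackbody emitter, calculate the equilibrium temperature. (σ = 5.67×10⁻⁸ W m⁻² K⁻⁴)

Energy balance: absorbed = emitted ⇒ πR²·S(1−A) = 4πR²·σT_eq⁴, so T_eq⁴ = S(1−A)/(4σ).
T_eq = [1800 × 0.21 / (4 × 5.67×10⁻⁸)]^(1/4) = (1.67×10⁹)^(1/4) = 202 K.

T_eq ≈ 202 K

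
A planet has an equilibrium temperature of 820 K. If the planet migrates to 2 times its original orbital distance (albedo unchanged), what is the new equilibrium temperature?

T_eq ≈ 580 K

T_eq ∝ L^(1/4) · d^(−1/2).
T′ = 820 / 2^(1/2) = 580 K.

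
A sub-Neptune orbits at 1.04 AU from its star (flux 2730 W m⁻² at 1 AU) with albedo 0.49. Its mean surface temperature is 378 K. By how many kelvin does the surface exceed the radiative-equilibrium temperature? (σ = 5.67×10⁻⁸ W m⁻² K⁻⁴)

ΔT ≈ 103.5 K

S = 2730/1.04² = 2524 W m⁻².
T_eq = [S(1−A)/(4σ)]^(1/4) = [2524×0.51/(4×5.67×10⁻⁸)]^(1/4) = 274.5 K.
ΔT = T_surf − T_eq = 378 − 274.5.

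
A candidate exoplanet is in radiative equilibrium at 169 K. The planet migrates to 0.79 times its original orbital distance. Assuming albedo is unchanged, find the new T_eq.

T_eq ≈ 190 K

T_eq ∝ L^(1/4) · d^(−1/2).
T′ = 169 / 0.79^(1/2) = 190 K.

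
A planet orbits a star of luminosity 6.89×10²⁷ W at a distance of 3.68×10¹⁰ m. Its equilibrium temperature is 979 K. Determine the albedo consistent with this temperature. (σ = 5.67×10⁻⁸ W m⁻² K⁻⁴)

A ≈ 0.49

Flux: S = L/(4πd²) = 6.89×10²⁷/(4π×(3.68×10¹⁰)²) = 4.05×10⁵ W m⁻².
From T_eq⁴ = S(1−A)/(4σ): 1−A = 4σT_eq⁴/S.
1−A = 4 × 5.67×10⁻⁸ × (979)⁴ / 4.05×10⁵ = 0.515.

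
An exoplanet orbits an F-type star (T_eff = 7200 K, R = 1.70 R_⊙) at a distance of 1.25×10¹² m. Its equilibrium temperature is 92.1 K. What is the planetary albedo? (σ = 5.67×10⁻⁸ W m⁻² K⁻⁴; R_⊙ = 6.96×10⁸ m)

A ≈ 0.88

R_⋆ = 1.70 × 6.96×10⁸ = 1.18×10⁹ m.
L = 4πR_⋆²σT_⋆⁴ = 4π(1.18×10⁹)² × 5.67×10⁻⁸ × (7200)⁴ = 2.68×10²⁷ W.
S = L/(4πd²) = 137 W m⁻².
From T_eq⁴ = S(1−A)/(4σ): 1−A = 4σT_eq⁴/S.
1−A = 4 × 5.67×10⁻⁸ × (92.1)⁴ / 137 = 0.120.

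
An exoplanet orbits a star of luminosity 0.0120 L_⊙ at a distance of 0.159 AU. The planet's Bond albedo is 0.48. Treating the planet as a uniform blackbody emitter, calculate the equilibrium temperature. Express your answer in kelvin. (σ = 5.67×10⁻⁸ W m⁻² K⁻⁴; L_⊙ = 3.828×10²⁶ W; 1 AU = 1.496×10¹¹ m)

d = 0.159 AU = 2.38×10¹⁰ m.
L = 0.0120 × 3.828×10²⁶ = 4.59×10²⁴ W.
Flux: S = L/(4πd²) = 4.59×10²⁴/(4π×(2.38×10¹⁰)²) = 646 W m⁻².
Energy balance: absorbed = emitted ⇒ πR²·S(1−A) = 4πR²·σT_eq⁴, so T_eq⁴ = S(1−A)/(4σ).
T_eq = [646 × 0.52 / (4 × 5.67×10⁻⁸)]^(1/4) = (1.48×10⁹)^(1/4) = 196 K.

T_eq ≈ 196 K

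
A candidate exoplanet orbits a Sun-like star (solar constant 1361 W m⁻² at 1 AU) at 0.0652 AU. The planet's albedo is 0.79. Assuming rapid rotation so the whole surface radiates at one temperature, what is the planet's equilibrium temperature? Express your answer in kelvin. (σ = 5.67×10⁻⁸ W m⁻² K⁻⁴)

Flux at 0.0652 AU: S = 1361/0.0652² = 3.20×10⁵ W m⁻².
Energy balance: absorbed = emitted ⇒ πR²·S(1−A) = 4πR²·σT_eq⁴, so T_eq⁴ = S(1−A)/(4σ).
T_eq = [3.20×10⁵ × 0.21 / (4 × 5.67×10⁻⁸)]^(1/4) = (2.96×10¹¹)^(1/4) = 738 K.

T_eq ≈ 738 K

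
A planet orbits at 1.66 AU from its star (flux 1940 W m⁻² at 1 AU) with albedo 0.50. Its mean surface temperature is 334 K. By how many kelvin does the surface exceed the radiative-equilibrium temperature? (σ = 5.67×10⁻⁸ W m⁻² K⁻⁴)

ΔT ≈ 135.5 K

S = 1940/1.66² = 704.0 W m⁻².
T_eq = [S(1−A)/(4σ)]^(1/4) = [704.0×0.50/(4×5.67×10⁻⁸)]^(1/4) = 198.5 K.
ΔT = T_surf − T_eq = 334 − 198.5.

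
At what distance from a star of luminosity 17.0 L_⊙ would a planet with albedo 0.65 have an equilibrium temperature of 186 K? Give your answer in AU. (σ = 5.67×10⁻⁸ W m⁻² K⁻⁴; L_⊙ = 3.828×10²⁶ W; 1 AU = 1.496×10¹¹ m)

L = 17.0 × 3.828×10²⁶ = 6.51×10²⁷ W.
From T_eq⁴ = L(1−A)/(16πσd²): d = √[L(1−A)/(16πσT_eq⁴)].
d = √[6.51×10²⁷ × 0.35 / (16π × 5.67×10⁻⁸ × (186)⁴)] = 8.17×10¹¹ m = 5.46 AU.

d ≈ 5.46 AU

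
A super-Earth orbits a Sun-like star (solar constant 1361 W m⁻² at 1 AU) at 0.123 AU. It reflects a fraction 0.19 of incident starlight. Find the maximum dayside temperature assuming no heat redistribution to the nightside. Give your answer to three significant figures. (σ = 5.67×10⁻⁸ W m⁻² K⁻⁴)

T_ss ≈ 1060 K

Flux at 0.123 AU: S = 1361/0.123² = 9.00×10⁴ W m⁻².
With no redistribution each surface element balances locally: S(1−A) = σT⁴.
T = [9.00×10⁴ × 0.81 / 5.67×10⁻⁸]^(1/4) = (1.29×10¹²)^(1/4) = 1060 K.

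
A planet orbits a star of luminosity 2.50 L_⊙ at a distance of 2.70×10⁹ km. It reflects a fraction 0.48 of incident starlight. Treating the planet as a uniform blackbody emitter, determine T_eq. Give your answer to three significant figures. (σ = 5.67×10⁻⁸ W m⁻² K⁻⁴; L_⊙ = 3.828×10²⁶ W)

d = 2.70×10⁹ km = 2.70×10¹² m.
L = 2.50 × 3.828×10²⁶ = 9.57×10²⁶ W.
Flux: S = L/(4πd²) = 9.57×10²⁶/(4π×(2.70×10¹²)²) = 10.4 W m⁻².
Energy balance: absorbed = emitted ⇒ πR²·S(1−A) = 4πR²·σT_eq⁴, so T_eq⁴ = S(1−A)/(4σ).
T_eq = [10.4 × 0.52 / (4 × 5.67×10⁻⁸)]^(1/4) = (2.40×10⁷)^(1/4) = 70.0 K.

T_eq ≈ 70.0 K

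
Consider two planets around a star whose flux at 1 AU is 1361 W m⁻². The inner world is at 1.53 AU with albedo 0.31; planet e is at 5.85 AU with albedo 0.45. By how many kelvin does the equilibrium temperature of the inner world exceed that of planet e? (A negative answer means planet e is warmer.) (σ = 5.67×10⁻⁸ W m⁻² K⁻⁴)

T_eq = [S₀(1−A)/(4σd²)]^(1/4), so T ∝ (1−A)^(1/4) / √d.
T₁ = [1361×0.69/(4×5.67×10⁻⁸×1.53²)]^(1/4) = 205.08 K.
T₂ = [1361×0.55/(4×5.67×10⁻⁸×5.85²)]^(1/4) = 99.10 K.

ΔT ≈ 106.0 K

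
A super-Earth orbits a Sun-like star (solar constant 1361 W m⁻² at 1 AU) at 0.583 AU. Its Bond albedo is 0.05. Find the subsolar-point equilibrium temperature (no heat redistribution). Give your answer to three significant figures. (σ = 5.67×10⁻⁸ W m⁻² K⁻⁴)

T_ss ≈ 509 K

Flux at 0.583 AU: S = 1361/0.583² = 4000 W m⁻².
At the subsolar point the surface absorbs S(1−A) and emits σT⁴ per unit area — no factor of 4, since only the local patch is in balance.
T = [4000 × 0.95 / 5.67×10⁻⁸]^(1/4) = (6.71×10¹⁰)^(1/4) = 509 K.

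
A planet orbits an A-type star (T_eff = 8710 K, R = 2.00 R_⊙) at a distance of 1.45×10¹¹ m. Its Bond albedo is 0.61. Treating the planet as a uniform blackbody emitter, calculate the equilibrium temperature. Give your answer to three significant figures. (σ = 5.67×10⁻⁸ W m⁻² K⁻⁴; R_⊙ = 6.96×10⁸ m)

R_⋆ = 2.00 × 6.96×10⁸ = 1.39×10⁹ m.
L = 4πR_⋆²σT_⋆⁴ = 4π(1.39×10⁹)² × 5.67×10⁻⁸ × (8710)⁴ = 7.95×10²⁷ W.
S = L/(4πd²) = 3.01×10⁴ W m⁻².
Energy balance: absorbed = emitted ⇒ πR²·S(1−A) = 4πR²·σT_eq⁴, so T_eq⁴ = S(1−A)/(4σ).
T_eq = [3.01×10⁴ × 0.39 / (4 × 5.67×10⁻⁸)]^(1/4) = (5.17×10¹⁰)^(1/4) = 477 K.

T_eq ≈ 477 K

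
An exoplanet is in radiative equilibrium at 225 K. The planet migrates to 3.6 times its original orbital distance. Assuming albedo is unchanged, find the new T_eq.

T_eq ≈ 119 K

T_eq ∝ L^(1/4) · d^(−1/2).
T′ = 225 / 3.6^(1/2) = 119 K.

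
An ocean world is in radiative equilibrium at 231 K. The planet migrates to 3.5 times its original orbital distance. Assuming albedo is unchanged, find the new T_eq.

T_eq ≈ 123 K

T_eq ∝ L^(1/4) · d^(−1/2).
T′ = 231 / 3.5^(1/2) = 123 K.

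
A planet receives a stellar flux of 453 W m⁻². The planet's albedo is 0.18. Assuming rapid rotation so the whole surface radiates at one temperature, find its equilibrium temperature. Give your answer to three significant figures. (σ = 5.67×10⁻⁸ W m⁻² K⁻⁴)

T_eq ≈ 201 K

Energy balance: absorbed = emitted ⇒ πR²·S(1−A) = 4πR²·σT_eq⁴, so T_eq⁴ = S(1−A)/(4σ).
T_eq = [453 × 0.82 / (4 × 5.67×10⁻⁸)]^(1/4) = (1.64×10⁹)^(1/4) = 201 K.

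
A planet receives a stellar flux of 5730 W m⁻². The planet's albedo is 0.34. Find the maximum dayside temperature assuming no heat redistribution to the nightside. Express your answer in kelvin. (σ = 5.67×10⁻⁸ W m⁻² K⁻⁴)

T_ss ≈ 508 K

With no redistribution each surface element balances locally: S(1−A) = σT⁴.
T = [5730 × 0.66 / 5.67×10⁻⁸]^(1/4) = (6.67×10¹⁰)^(1/4) = 508 K.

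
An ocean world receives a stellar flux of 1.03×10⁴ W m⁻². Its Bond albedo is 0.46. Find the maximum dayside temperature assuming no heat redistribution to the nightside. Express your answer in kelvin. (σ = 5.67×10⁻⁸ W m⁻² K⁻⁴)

With no redistribution each surface element balances locally: S(1−A) = σT⁴.
T = [1.03×10⁴ × 0.54 / 5.67×10⁻⁸]^(1/4) = (9.81×10¹⁰)^(1/4) = 560 K.

T_ss ≈ 560 K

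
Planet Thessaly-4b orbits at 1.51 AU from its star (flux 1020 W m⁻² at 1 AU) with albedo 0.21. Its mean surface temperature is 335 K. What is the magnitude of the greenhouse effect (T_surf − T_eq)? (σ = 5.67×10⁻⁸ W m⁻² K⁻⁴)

ΔT ≈ 136.3 K

S = 1020/1.51² = 447.3 W m⁻².
T_eq = [S(1−A)/(4σ)]^(1/4) = [447.3×0.79/(4×5.67×10⁻⁸)]^(1/4) = 198.7 K.
ΔT = T_surf − T_eq = 335 − 198.7.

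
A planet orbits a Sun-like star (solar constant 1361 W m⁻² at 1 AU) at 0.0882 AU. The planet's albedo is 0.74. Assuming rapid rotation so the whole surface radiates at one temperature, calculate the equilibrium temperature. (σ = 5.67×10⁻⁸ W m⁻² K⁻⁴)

Flux at 0.0882 AU: S = 1361/0.0882² = 1.75×10⁵ W m⁻².
Energy balance: absorbed = emitted ⇒ πR²·S(1−A) = 4πR²·σT_eq⁴, so T_eq⁴ = S(1−A)/(4σ).
T_eq = [1.75×10⁵ × 0.26 / (4 × 5.67×10⁻⁸)]^(1/4) = (2.01×10¹¹)^(1/4) = 669 K.

T_eq ≈ 669 K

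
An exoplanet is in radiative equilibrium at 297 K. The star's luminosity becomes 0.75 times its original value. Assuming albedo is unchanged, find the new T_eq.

T_eq ≈ 276 K

T_eq ∝ L^(1/4) · d^(−1/2).
T′ = 297 × 0.75^(1/4) = 276 K.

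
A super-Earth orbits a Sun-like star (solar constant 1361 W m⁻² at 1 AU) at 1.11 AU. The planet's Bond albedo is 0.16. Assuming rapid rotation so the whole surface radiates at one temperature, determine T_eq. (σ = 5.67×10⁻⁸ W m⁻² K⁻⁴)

T_eq ≈ 253 K

Flux at 1.11 AU: S = 1361/1.11² = 1100 W m⁻².
Energy balance: absorbed = emitted ⇒ πR²·S(1−A) = 4πR²·σT_eq⁴, so T_eq⁴ = S(1−A)/(4σ).
T_eq = [1100 × 0.84 / (4 × 5.67×10⁻⁸)]^(1/4) = (4.09×10⁹)^(1/4) = 253 K.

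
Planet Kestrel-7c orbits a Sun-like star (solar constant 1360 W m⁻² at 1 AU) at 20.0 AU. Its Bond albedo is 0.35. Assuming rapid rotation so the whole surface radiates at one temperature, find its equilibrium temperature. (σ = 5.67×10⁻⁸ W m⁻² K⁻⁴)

Flux at 20.0 AU: S = 1360/20.0² = 3.40 W m⁻².
Energy balance: absorbed = emitted ⇒ πR²·S(1−A) = 4πR²·σT_eq⁴, so T_eq⁴ = S(1−A)/(4σ).
T_eq = [3.40 × 0.65 / (4 × 5.67×10⁻⁸)]^(1/4) = (9.74×10⁶)^(1/4) = 55.9 K.

T_eq ≈ 55.9 K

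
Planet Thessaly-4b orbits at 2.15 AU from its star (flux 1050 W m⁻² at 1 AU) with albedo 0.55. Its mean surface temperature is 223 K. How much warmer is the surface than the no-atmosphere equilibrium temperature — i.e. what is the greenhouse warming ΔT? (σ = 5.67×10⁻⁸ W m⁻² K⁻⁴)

S = 1050/2.15² = 227.1 W m⁻².
T_eq = [S(1−A)/(4σ)]^(1/4) = [227.1×0.45/(4×5.67×10⁻⁸)]^(1/4) = 145.7 K.
ΔT = T_surf − T_eq = 223 − 145.7.

ΔT ≈ 77.3 K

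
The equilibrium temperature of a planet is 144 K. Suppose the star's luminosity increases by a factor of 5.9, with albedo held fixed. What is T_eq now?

T_eq ≈ 224 K

T_eq ∝ L^(1/4) · d^(−1/2).
T′ = 144 × 5.9^(1/4) = 224 K.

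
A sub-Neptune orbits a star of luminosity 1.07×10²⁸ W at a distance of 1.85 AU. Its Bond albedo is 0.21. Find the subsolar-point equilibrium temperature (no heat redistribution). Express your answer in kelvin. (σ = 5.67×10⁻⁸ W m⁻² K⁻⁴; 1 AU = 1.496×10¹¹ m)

T_ss ≈ 627 K

d = 1.85 AU = 2.77×10¹¹ m.
Flux: S = L/(4πd²) = 1.07×10²⁸/(4π×(2.77×10¹¹)²) = 1.11×10⁴ W m⁻².
At the subsolar point the surface absorbs S(1−A) and emits σT⁴ per unit area — no factor of 4, since only the local patch is in balance.
T = [1.11×10⁴ × 0.79 / 5.67×10⁻⁸]^(1/4) = (1.55×10¹¹)^(1/4) = 627 K.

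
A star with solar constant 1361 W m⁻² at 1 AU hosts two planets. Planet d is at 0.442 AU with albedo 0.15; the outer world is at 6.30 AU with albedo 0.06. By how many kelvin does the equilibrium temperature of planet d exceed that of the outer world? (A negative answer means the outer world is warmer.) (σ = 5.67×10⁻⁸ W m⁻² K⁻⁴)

T_eq = [S₀(1−A)/(4σd²)]^(1/4), so T ∝ (1−A)^(1/4) / √d.
T₁ = [1361×0.85/(4×5.67×10⁻⁸×0.442²)]^(1/4) = 401.97 K.
T₂ = [1361×0.94/(4×5.67×10⁻⁸×6.30²)]^(1/4) = 109.19 K.

ΔT ≈ 292.8 K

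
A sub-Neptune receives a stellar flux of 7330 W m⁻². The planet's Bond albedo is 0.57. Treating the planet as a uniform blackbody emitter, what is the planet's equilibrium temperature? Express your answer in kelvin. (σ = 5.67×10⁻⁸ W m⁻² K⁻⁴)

T_eq ≈ 343 K

Energy balance: absorbed = emitted ⇒ πR²·S(1−A) = 4πR²·σT_eq⁴, so T_eq⁴ = S(1−A)/(4σ).
T_eq = [7330 × 0.43 / (4 × 5.67×10⁻⁸)]^(1/4) = (1.39×10¹⁰)^(1/4) = 343 K.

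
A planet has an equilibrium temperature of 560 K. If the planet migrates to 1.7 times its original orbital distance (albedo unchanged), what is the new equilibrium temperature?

T_eq ≈ 430 K

T_eq ∝ L^(1/4) · d^(−1/2).
T′ = 560 / 1.7^(1/2) = 430 K.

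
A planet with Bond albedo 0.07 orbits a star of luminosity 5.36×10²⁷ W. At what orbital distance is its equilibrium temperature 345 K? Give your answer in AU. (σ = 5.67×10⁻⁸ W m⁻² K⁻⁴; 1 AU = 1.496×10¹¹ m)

d ≈ 2.35 AU

From T_eq⁴ = L(1−A)/(16πσd²): d = √[L(1−A)/(16πσT_eq⁴)].
d = √[5.36×10²⁷ × 0.93 / (16π × 5.67×10⁻⁸ × (345)⁴)] = 3.51×10¹¹ m = 2.35 AU.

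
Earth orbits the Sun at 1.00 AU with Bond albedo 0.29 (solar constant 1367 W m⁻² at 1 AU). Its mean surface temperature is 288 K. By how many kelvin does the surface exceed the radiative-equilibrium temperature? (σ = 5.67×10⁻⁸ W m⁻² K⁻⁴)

S = 1367/1.00² = 1367 W m⁻².
T_eq = [S(1−A)/(4σ)]^(1/4) = [1367×0.71/(4×5.67×10⁻⁸)]^(1/4) = 255.8 K.
ΔT = T_surf − T_eq = 288 − 255.8.

ΔT ≈ 32.2 K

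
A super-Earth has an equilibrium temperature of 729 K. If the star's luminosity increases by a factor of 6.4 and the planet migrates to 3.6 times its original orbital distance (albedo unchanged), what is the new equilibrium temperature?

T_eq ≈ 611 K

T_eq ∝ L^(1/4) · d^(−1/2).
T′ = 729 × 6.4^(1/4) / 3.6^(1/2) = 611 K.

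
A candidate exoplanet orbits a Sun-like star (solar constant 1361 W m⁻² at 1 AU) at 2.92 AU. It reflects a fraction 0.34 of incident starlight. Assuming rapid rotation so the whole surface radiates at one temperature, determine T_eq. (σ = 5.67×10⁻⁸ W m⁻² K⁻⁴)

Flux at 2.92 AU: S = 1361/2.92² = 160 W m⁻².
Energy balance: absorbed = emitted ⇒ πR²·S(1−A) = 4πR²·σT_eq⁴, so T_eq⁴ = S(1−A)/(4σ).
T_eq = [160 × 0.66 / (4 × 5.67×10⁻⁸)]^(1/4) = (4.65×10⁸)^(1/4) = 147 K.

T_eq ≈ 147 K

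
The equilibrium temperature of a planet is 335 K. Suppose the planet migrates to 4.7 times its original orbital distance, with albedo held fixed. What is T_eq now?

T_eq ∝ L^(1/4) · d^(−1/2).
T′ = 335 / 4.7^(1/2) = 155 K.

T_eq ≈ 155 K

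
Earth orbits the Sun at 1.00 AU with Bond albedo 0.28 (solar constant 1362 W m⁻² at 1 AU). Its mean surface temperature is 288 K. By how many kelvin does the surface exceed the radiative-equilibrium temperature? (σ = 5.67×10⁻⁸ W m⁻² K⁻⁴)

ΔT ≈ 31.6 K

S = 1362/1.00² = 1362 W m⁻².
T_eq = [S(1−A)/(4σ)]^(1/4) = [1362×0.72/(4×5.67×10⁻⁸)]^(1/4) = 256.4 K.
ΔT = T_surf − T_eq = 288 − 256.4.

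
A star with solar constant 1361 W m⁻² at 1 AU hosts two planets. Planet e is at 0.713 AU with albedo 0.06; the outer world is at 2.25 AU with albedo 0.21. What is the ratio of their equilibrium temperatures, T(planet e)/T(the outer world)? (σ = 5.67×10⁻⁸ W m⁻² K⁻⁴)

T_eq = [S₀(1−A)/(4σd²)]^(1/4), so T ∝ (1−A)^(1/4) / √d.
T₁ = [1361×0.94/(4×5.67×10⁻⁸×0.713²)]^(1/4) = 324.56 K.
T₂ = [1361×0.79/(4×5.67×10⁻⁸×2.25²)]^(1/4) = 174.93 K.

T₁/T₂ ≈ 1.855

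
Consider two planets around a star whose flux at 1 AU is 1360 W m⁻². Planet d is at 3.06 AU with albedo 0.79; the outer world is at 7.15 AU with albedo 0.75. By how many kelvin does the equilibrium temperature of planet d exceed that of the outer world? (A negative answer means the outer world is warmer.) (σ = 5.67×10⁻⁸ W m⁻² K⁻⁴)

T_eq = [S₀(1−A)/(4σd²)]^(1/4), so T ∝ (1−A)^(1/4) / √d.
T₁ = [1360×0.21/(4×5.67×10⁻⁸×3.06²)]^(1/4) = 107.69 K.
T₂ = [1360×0.25/(4×5.67×10⁻⁸×7.15²)]^(1/4) = 73.59 K.

ΔT ≈ 34.1 K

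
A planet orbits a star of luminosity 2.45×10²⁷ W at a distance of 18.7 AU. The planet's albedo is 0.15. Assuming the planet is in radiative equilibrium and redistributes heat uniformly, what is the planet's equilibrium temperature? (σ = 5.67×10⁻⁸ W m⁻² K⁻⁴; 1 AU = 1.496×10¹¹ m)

T_eq ≈ 98.3 K

d = 18.7 AU = 2.80×10¹² m.
Flux: S = L/(4πd²) = 2.45×10²⁷/(4π×(2.80×10¹²)²) = 24.9 W m⁻².
Energy balance: absorbed = emitted ⇒ πR²·S(1−A) = 4πR²·σT_eq⁴, so T_eq⁴ = S(1−A)/(4σ).
T_eq = [24.9 × 0.85 / (4 × 5.67×10⁻⁸)]^(1/4) = (9.34×10⁷)^(1/4) = 98.3 K.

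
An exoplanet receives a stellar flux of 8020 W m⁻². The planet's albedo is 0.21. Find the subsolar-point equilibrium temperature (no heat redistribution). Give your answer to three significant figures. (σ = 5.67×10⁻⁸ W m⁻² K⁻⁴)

At the subsolar point the surface absorbs S(1−A) and emits σT⁴ per unit area — no factor of 4, since only the local patch is in balance.
T = [8020 × 0.79 / 5.67×10⁻⁸]^(1/4) = (1.12×10¹¹)^(1/4) = 578 K.

T_ss ≈ 578 K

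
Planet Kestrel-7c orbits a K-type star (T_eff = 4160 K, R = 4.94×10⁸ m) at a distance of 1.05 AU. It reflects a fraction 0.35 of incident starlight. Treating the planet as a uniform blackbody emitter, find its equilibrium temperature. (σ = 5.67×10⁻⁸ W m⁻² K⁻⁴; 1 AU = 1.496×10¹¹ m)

d = 1.05 AU = 1.57×10¹¹ m.
L = 4πR_⋆²σT_⋆⁴ = 4π(4.94×10⁸)² × 5.67×10⁻⁸ × (4160)⁴ = 5.21×10²⁵ W.
S = L/(4πd²) = 168 W m⁻².
Energy balance: absorbed = emitted ⇒ πR²·S(1−A) = 4πR²·σT_eq⁴, so T_eq⁴ = S(1−A)/(4σ).
T_eq = [168 × 0.65 / (4 × 5.67×10⁻⁸)]^(1/4) = (4.81×10⁸)^(1/4) = 148 K.

T_eq ≈ 148 K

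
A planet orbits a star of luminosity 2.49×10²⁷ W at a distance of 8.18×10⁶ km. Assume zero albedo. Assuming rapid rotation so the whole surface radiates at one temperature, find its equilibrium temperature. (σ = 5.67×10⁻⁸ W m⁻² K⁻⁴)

T_eq ≈ 1900 K

d = 8.18×10⁶ km = 8.18×10⁹ m.
Flux: S = L/(4πd²) = 2.49×10²⁷/(4π×(8.18×10⁹)²) = 2.96×10⁶ W m⁻².
Energy balance: absorbed = emitted ⇒ πR²·S(1−A) = 4πR²·σT_eq⁴, so T_eq⁴ = S(1−A)/(4σ).
T_eq = [2.96×10⁶ × 1.00 / (4 × 5.67×10⁻⁸)]^(1/4) = (1.31×10¹³)^(1/4) = 1900 K.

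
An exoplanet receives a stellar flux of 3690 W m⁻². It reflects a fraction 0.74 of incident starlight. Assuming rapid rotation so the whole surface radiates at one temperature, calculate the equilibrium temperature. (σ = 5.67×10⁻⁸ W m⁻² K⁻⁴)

T_eq ≈ 255 K

Energy balance: absorbed = emitted ⇒ πR²·S(1−A) = 4πR²·σT_eq⁴, so T_eq⁴ = S(1−A)/(4σ).
T_eq = [3690 × 0.26 / (4 × 5.67×10⁻⁸)]^(1/4) = (4.23×10⁹)^(1/4) = 255 K.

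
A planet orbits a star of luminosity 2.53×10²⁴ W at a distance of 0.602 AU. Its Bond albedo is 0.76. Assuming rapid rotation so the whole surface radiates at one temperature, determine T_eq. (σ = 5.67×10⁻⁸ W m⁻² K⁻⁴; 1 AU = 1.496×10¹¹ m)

d = 0.602 AU = 9.01×10¹⁰ m.
Flux: S = L/(4πd²) = 2.53×10²⁴/(4π×(9.01×10¹⁰)²) = 24.8 W m⁻².
Energy balance: absorbed = emitted ⇒ πR²·S(1−A) = 4πR²·σT_eq⁴, so T_eq⁴ = S(1−A)/(4σ).
T_eq = [24.8 × 0.24 / (4 × 5.67×10⁻⁸)]^(1/4) = (2.63×10⁷)^(1/4) = 71.6 K.

T_eq ≈ 71.6 K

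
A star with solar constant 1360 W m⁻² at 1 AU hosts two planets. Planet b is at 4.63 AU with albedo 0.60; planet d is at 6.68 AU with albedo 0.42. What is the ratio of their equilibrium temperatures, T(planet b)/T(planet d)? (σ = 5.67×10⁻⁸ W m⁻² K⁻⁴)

T_eq = [S₀(1−A)/(4σd²)]^(1/4), so T ∝ (1−A)^(1/4) / √d.
T₁ = [1360×0.40/(4×5.67×10⁻⁸×4.63²)]^(1/4) = 102.85 K.
T₂ = [1360×0.58/(4×5.67×10⁻⁸×6.68²)]^(1/4) = 93.96 K.

T₁/T₂ ≈ 1.095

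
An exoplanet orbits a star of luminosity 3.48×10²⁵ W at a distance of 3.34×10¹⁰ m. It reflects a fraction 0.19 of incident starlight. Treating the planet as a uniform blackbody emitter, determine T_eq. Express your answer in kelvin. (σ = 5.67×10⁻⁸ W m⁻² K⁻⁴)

Flux: S = L/(4πd²) = 3.48×10²⁵/(4π×(3.34×10¹⁰)²) = 2480 W m⁻².
Energy balance: absorbed = emitted ⇒ πR²·S(1−A) = 4πR²·σT_eq⁴, so T_eq⁴ = S(1−A)/(4σ).
T_eq = [2480 × 0.81 / (4 × 5.67×10⁻⁸)]^(1/4) = (8.87×10⁹)^(1/4) = 307 K.

T_eq ≈ 307 K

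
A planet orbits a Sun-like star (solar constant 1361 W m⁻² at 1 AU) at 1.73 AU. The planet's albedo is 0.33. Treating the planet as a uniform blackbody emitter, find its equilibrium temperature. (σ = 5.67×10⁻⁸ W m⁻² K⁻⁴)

Flux at 1.73 AU: S = 1361/1.73² = 455 W m⁻².
Energy balance: absorbed = emitted ⇒ πR²·S(1−A) = 4πR²·σT_eq⁴, so T_eq⁴ = S(1−A)/(4σ).
T_eq = [455 × 0.67 / (4 × 5.67×10⁻⁸)]^(1/4) = (1.34×10⁹)^(1/4) = 191 K.

T_eq ≈ 191 K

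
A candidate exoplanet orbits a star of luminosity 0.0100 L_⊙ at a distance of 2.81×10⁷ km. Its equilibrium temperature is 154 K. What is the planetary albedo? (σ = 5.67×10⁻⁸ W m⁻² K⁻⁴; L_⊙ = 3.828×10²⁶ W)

d = 2.81×10⁷ km = 2.81×10¹⁰ m.
L = 0.0100 × 3.828×10²⁶ = 3.83×10²⁴ W.
Flux: S = L/(4πd²) = 3.83×10²⁴/(4π×(2.81×10¹⁰)²) = 386 W m⁻².
From T_eq⁴ = S(1−A)/(4σ): 1−A = 4σT_eq⁴/S.
1−A = 4 × 5.67×10⁻⁸ × (154)⁴ / 386 = 0.331.

A ≈ 0.67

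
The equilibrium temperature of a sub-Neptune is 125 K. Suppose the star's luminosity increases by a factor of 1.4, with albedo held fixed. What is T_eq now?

T_eq ∝ L^(1/4) · d^(−1/2).
T′ = 125 × 1.4^(1/4) = 136 K.

T_eq ≈ 136 K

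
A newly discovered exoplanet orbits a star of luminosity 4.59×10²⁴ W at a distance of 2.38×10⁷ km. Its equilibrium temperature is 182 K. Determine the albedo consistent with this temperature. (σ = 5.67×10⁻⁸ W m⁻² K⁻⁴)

d = 2.38×10⁷ km = 2.38×10¹⁰ m.
Flux: S = L/(4πd²) = 4.59×10²⁴/(4π×(2.38×10¹⁰)²) = 645 W m⁻².
From T_eq⁴ = S(1−A)/(4σ): 1−A = 4σT_eq⁴/S.
1−A = 4 × 5.67×10⁻⁸ × (182)⁴ / 645 = 0.386.

A ≈ 0.61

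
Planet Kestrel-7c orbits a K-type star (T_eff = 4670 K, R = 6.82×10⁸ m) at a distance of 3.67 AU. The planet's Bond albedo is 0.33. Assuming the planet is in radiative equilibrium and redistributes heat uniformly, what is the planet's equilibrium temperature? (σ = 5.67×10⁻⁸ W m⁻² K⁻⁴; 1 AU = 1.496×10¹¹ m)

d = 3.67 AU = 5.49×10¹¹ m.
L = 4πR_⋆²σT_⋆⁴ = 4π(6.82×10⁸)² × 5.67×10⁻⁸ × (4670)⁴ = 1.58×10²⁶ W.
S = L/(4πd²) = 41.6 W m⁻².
Energy balance: absorbed = emitted ⇒ πR²·S(1−A) = 4πR²·σT_eq⁴, so T_eq⁴ = S(1−A)/(4σ).
T_eq = [41.6 × 0.67 / (4 × 5.67×10⁻⁸)]^(1/4) = (1.23×10⁸)^(1/4) = 105 K.

T_eq ≈ 105 K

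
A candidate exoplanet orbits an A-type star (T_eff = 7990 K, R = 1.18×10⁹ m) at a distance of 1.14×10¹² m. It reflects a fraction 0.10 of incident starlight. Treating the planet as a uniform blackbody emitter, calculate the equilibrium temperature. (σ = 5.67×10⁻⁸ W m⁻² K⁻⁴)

T_eq ≈ 177 K

L = 4πR_⋆²σT_⋆⁴ = 4π(1.18×10⁹)² × 5.67×10⁻⁸ × (7990)⁴ = 4.04×10²⁷ W.
S = L/(4πd²) = 248 W m⁻².
Energy balance: absorbed = emitted ⇒ πR²·S(1−A) = 4πR²·σT_eq⁴, so T_eq⁴ = S(1−A)/(4σ).
T_eq = [248 × 0.90 / (4 × 5.67×10⁻⁸)]^(1/4) = (9.82×10⁸)^(1/4) = 177 K.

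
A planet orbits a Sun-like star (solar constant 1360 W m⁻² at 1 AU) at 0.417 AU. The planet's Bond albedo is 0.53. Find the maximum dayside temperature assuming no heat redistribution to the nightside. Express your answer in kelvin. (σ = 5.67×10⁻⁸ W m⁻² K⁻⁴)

Flux at 0.417 AU: S = 1360/0.417² = 7820 W m⁻².
With no redistribution each surface element balances locally: S(1−A) = σT⁴.
T = [7820 × 0.47 / 5.67×10⁻⁸]^(1/4) = (6.48×10¹⁰)^(1/4) = 505 K.

T_ss ≈ 505 K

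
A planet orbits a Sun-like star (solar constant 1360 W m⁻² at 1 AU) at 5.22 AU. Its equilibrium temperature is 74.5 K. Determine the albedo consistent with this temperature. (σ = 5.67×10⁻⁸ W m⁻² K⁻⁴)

A ≈ 0.86

Flux at 5.22 AU: S = 1360/5.22² = 49.9 W m⁻².
From T_eq⁴ = S(1−A)/(4σ): 1−A = 4σT_eq⁴/S.
1−A = 4 × 5.67×10⁻⁸ × (74.5)⁴ / 49.9 = 0.140.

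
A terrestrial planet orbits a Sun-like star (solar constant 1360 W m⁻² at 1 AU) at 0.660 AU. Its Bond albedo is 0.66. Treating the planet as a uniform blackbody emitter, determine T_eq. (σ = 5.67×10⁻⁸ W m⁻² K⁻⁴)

Flux at 0.660 AU: S = 1360/0.660² = 3120 W m⁻².
Energy balance: absorbed = emitted ⇒ πR²·S(1−A) = 4πR²·σT_eq⁴, so T_eq⁴ = S(1−A)/(4σ).
T_eq = [3120 × 0.34 / (4 × 5.67×10⁻⁸)]^(1/4) = (4.68×10⁹)^(1/4) = 262 K.

T_eq ≈ 262 K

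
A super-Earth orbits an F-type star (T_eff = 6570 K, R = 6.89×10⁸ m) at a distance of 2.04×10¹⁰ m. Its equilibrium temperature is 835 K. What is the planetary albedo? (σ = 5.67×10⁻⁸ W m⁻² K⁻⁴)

A ≈ 0.09

L = 4πR_⋆²σT_⋆⁴ = 4π(6.89×10⁸)² × 5.67×10⁻⁸ × (6570)⁴ = 6.30×10²⁶ W.
S = L/(4πd²) = 1.21×10⁵ W m⁻².
From T_eq⁴ = S(1−A)/(4σ): 1−A = 4σT_eq⁴/S.
1−A = 4 × 5.67×10⁻⁸ × (835)⁴ / 1.21×10⁵ = 0.915.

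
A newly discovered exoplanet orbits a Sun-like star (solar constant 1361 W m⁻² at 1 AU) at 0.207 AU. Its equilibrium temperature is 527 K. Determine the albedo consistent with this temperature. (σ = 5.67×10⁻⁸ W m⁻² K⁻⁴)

A ≈ 0.45

Flux at 0.207 AU: S = 1361/0.207² = 3.18×10⁴ W m⁻².
From T_eq⁴ = S(1−A)/(4σ): 1−A = 4σT_eq⁴/S.
1−A = 4 × 5.67×10⁻⁸ × (527)⁴ / 3.18×10⁴ = 0.551.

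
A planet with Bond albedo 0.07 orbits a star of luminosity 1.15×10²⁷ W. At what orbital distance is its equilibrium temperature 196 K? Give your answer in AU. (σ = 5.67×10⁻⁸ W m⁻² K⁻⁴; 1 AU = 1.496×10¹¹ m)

d ≈ 3.37 AU

From T_eq⁴ = L(1−A)/(16πσd²): d = √[L(1−A)/(16πσT_eq⁴)].
d = √[1.15×10²⁷ × 0.93 / (16π × 5.67×10⁻⁸ × (196)⁴)] = 5.04×10¹¹ m = 3.37 AU.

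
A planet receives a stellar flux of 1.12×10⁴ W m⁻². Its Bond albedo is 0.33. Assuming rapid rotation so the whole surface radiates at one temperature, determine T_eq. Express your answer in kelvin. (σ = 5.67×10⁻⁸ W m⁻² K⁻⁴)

Energy balance: absorbed = emitted ⇒ πR²·S(1−A) = 4πR²·σT_eq⁴, so T_eq⁴ = S(1−A)/(4σ).
T_eq = [1.12×10⁴ × 0.67 / (4 × 5.67×10⁻⁸)]^(1/4) = (3.31×10¹⁰)^(1/4) = 426 K.

T_eq ≈ 426 K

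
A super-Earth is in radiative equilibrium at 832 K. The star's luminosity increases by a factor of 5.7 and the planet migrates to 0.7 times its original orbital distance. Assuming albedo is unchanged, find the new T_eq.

T_eq ∝ L^(1/4) · d^(−1/2).
T′ = 832 × 5.7^(1/4) / 0.7^(1/2) = 1540 K.

T_eq ≈ 1540 K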